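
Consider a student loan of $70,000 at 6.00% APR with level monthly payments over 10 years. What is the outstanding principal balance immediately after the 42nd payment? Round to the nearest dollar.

$50,092

With monthly rate i = 6%/12 = 0.0050000, the balance after k of n payments is P · [(1+i)^n − (1+i)^k] / [(1+i)^n − 1].
(1+0.0050000)^120 = 1.81939673 and (1+0.0050000)^42 = 1.23303270, so the balance is 70,000 × (1.81939673 − 1.23303270) / (1.81939673 − 1) = $50,092.32.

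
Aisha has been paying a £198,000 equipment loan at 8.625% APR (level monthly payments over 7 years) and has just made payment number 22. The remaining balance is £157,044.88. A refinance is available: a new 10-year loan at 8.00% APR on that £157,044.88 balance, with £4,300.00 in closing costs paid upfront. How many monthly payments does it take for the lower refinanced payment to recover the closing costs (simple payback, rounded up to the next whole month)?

Current payment = 198,000 × 8.625%/12 / (1 − (1+0.0071875)^−84) = £3,148.08.
Refinanced payment = 157,044.88 × 0.0066667 / (1 − (1+0.0066667)^−120) = £1,905.39.
Monthly savings = £3,148.08 − £1,905.39 = £1,242.69.
Break-even = £4,300.00 / £1,242.69 = 3.46 → 4 months.

4 months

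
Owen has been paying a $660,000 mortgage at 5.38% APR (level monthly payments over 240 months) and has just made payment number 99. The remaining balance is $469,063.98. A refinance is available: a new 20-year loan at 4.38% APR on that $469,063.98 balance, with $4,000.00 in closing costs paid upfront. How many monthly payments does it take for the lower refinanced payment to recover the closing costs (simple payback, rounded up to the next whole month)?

3 months

Current payment = 660,000 × 5.38%/12 / (1 − (1+0.0044833)^−240) = $4,495.44.
Refinanced payment = 469,063.98 × 0.0036500 / (1 − (1+0.0036500)^−240) = $2,937.23.
Monthly savings = $4,495.44 − $2,937.23 = $1,558.21.
Break-even = $4,000.00 / $1,558.21 = 2.57 → 3 months.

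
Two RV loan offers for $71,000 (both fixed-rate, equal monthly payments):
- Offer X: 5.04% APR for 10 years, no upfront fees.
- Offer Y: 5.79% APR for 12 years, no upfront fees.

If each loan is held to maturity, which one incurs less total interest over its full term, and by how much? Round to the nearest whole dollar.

Offer X by $8,129

Offer X: monthly rate = 5.04%/12 = 0.0042000; payment = 71,000 × 0.0042000 / (1 − (1+0.0042000)^−120) = $754.45.
Total interest on Offer X = 120 × $754.45 − $71,000 = $19,534.00.
Offer Y: monthly rate = 5.79%/12 = 0.0048250; payment = 71,000 × 0.0048250 / (1 − (1+0.0048250)^−144) = $685.16.
Total interest on Offer Y = 144 × $685.16 − $71,000 = $27,663.04.
Offer X is lower by $8,129.04.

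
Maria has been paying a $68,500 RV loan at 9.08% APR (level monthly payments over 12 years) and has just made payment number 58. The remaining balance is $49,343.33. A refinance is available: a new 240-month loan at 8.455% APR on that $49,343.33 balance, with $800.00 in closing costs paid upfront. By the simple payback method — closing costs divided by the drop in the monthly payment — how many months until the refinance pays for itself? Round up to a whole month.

Current payment = 68,500 × 9.08%/12 / (1 − (1+0.0075667)^−144) = $782.64.
Refinanced payment = 49,343.33 × 0.0070458 / (1 − (1+0.0070458)^−240) = $426.81.
Monthly savings = $782.64 − $426.81 = $355.83.
Break-even = $800.00 / $355.83 = 2.25 → 3 months.

3 months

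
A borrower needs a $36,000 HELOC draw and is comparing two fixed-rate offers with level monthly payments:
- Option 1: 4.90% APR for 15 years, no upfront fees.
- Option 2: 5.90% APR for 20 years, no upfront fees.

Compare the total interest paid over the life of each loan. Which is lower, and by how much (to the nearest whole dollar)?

Option 1 by $10,496

Option 1: at 4.90% the monthly rate is 0.0040833, so the payment is 36,000 × 0.0040833 / (1 − 1.0040833^−180) = $282.81.
Total interest on Option 1 = 180 × $282.81 − $36,000 = $14,905.80.
Option 2: at 5.90% the monthly rate is 0.0049167, so the payment is 36,000 × 0.0049167 / (1 − 1.0049167^−240) = $255.84.
Total interest on Option 2 = 240 × $255.84 − $36,000 = $25,401.60.
Option 1 is lower by $10,495.80.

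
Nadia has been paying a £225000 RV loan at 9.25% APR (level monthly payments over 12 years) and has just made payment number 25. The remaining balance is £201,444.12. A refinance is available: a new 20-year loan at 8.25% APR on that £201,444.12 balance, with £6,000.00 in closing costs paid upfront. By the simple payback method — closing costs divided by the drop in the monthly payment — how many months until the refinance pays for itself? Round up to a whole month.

Current payment = 225,000 × 9.25%/12 / (1 − (1+0.0077083)^−144) = £2,592.35.
Refinanced payment = 201,444.12 × 0.0068750 / (1 − (1+0.0068750)^−240) = £1,716.44.
Monthly savings = £2,592.35 − £1,716.44 = £875.91.
Break-even = £6,000.00 / £875.91 = 6.85 → 7 months.

7 months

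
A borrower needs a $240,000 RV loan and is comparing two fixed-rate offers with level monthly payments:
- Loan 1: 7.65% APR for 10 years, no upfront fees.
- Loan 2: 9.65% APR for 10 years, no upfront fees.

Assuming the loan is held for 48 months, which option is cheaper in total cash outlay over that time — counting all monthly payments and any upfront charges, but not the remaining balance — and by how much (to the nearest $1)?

Loan 1: at 7.65% the monthly rate is 0.0063750, so the payment is 240,000 × 0.0063750 / (1 − 1.0063750^−120) = $2,867.67.
Loan 2: at 9.65% the monthly rate is 0.0080417, so the payment is 240,000 × 0.0080417 / (1 − 1.0080417^−120) = $3,125.29.
Over 48 months: Loan 1 costs 48 × $2,867.67 = $137,648.16; Loan 2 costs 48 × $3,125.29 = $150,013.92.
Loan 1 is cheaper by $150,013.92 − $137,648.16 = $12,365.76.

Loan 1 by $12,366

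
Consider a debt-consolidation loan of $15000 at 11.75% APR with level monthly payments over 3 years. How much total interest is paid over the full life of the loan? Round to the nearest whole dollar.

$2,871

At 11.75% the monthly rate is 0.0097917, so the payment is 15,000 × 0.0097917 / (1 − 1.0097917^−36) = $496.43.
Total paid = 36 × $496.43 = $17,871.48; interest = $17,871.48 − $15,000 = $2,871.48.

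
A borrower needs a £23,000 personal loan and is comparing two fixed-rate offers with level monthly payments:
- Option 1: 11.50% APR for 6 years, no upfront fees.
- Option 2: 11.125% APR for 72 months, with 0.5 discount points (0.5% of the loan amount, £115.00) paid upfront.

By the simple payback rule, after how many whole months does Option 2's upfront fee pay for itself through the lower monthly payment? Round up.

Option 1: monthly rate = 11.5%/12 = 0.0095833; payment = 23,000 × 0.0095833 / (1 − (1+0.0095833)^−72) = £443.70.
Option 2: at 11.125% the monthly rate is 0.0092708, so the payment is 23,000 × 0.0092708 / (1 − 1.0092708^−72) = £439.26.
Monthly savings = £443.70 − £439.26 = £4.44.
Break-even = £115.00 / £4.44 = 25.90 → 26 months.

26 months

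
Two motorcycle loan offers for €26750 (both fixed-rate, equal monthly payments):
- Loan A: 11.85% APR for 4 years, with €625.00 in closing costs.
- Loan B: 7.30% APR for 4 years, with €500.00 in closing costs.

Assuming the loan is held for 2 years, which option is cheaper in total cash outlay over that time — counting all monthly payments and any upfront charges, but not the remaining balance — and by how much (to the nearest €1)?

Loan A: monthly rate = 11.85%/12 = 0.0098750; payment = 26,750 × 0.0098750 / (1 − (1+0.0098750)^−48) = €702.46.
Loan B: at 7.30% the monthly rate is 0.0060833, so the payment is 26,750 × 0.0060833 / (1 − 1.0060833^−48) = €644.29.
Over 24 months: Loan A costs 24 × €702.46 + €625.00 = €17,484.04; Loan B costs 24 × €644.29 + €500.00 = €15,962.96.
Loan B is cheaper by €17,484.04 − €15,962.96 = €1,521.08.

Loan B by €1,521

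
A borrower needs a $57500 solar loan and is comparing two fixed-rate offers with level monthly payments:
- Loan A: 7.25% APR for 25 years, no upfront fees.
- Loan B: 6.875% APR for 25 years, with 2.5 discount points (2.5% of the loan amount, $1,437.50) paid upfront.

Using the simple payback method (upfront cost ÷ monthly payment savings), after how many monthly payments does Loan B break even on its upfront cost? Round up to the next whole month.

Loan A: at 7.25% the monthly rate is 0.0060417, so the payment is 57,500 × 0.0060417 / (1 − 1.0060417^−300) = $415.61.
Loan B: monthly rate = 6.875%/12 = 0.0057292; payment = 57,500 × 0.0057292 / (1 − (1+0.0057292)^−300) = $401.82.
Monthly savings = $415.61 − $401.82 = $13.79.
Break-even = $1,437.50 / $13.79 = 104.24 → 105 months.

105 months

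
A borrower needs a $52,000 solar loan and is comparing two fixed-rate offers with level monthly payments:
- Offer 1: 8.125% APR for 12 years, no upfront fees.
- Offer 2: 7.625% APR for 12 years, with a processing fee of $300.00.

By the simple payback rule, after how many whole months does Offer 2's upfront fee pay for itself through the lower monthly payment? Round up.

Offer 1: at 8.125% the monthly rate is 0.0067708, so the payment is 52,000 × 0.0067708 / (1 − 1.0067708^−144) = $566.45.
Offer 2: monthly rate = 7.625%/12 = 0.0063542; payment = 52,000 × 0.0063542 / (1 − (1+0.0063542)^−144) = $552.24.
Monthly savings = $566.45 − $552.24 = $14.21.
Break-even = $300.00 / $14.21 = 21.11 → 22 months.

22 months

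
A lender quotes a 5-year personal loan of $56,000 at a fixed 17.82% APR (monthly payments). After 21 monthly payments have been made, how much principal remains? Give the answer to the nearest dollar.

$41,708

With monthly rate i = 17.82%/12 = 0.0148500, the balance after k of n payments is P · [(1+i)^n − (1+i)^k] / [(1+i)^n − 1].
(1+0.0148500)^60 = 2.42164994 and (1+0.0148500)^21 = 1.36282150, so the balance is 56,000 × (2.42164994 − 1.36282150) / (2.42164994 − 1) = $41,708.15.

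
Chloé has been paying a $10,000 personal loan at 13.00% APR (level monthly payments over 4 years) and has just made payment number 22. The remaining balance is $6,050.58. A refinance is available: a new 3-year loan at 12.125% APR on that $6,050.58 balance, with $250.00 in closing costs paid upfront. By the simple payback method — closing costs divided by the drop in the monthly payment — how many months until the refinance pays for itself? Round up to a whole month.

4 months

Current payment = 10,000 × 13%/12 / (1 − (1+0.0108333)^−48) = $268.27.
Refinanced payment = 6,050.58 × 0.0101042 / (1 − (1+0.0101042)^−36) = $201.33.
Monthly savings = $268.27 − $201.33 = $66.94.
Break-even = $250.00 / $66.94 = 3.73 → 4 months.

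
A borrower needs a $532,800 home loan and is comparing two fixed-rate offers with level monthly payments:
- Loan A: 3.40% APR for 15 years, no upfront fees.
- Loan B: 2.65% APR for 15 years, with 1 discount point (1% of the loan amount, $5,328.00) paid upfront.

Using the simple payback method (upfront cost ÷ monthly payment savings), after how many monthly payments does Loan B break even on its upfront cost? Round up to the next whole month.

Loan A: at 3.40% the monthly rate is 0.0028333, so the payment is 532,800 × 0.0028333 / (1 − 1.0028333^−180) = $3,782.78.
Loan B: monthly rate = 2.65%/12 = 0.0022083; payment = 532,800 × 0.0022083 / (1 − (1+0.0022083)^−180) = $3,590.40.
Monthly savings = $3,782.78 − $3,590.40 = $192.38.
Break-even = $5,328.00 / $192.38 = 27.70 → 28 months.

28 months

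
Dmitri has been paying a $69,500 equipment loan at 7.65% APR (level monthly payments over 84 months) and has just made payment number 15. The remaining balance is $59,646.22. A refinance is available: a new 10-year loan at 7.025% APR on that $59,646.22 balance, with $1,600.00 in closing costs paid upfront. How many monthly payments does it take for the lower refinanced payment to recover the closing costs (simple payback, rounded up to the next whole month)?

Current payment = 69,500 × 7.65%/12 / (1 − (1+0.0063750)^−84) = $1,071.16.
Refinanced payment = 59,646.22 × 0.0058542 / (1 − (1+0.0058542)^−120) = $693.31.
Monthly savings = $1,071.16 − $693.31 = $377.85.
Break-even = $1,600.00 / $377.85 = 4.23 → 5 months.

5 months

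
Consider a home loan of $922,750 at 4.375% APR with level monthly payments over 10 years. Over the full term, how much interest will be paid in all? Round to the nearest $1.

At 4.375% the monthly rate is 0.0036458, so the payment is 922,750 × 0.0036458 / (1 − 1.0036458^−120) = $9,507.73.
Total paid = 120 × $9,507.73 = $1,140,927.60; interest = $1,140,927.60 − $922,750 = $218,177.60.

$218,178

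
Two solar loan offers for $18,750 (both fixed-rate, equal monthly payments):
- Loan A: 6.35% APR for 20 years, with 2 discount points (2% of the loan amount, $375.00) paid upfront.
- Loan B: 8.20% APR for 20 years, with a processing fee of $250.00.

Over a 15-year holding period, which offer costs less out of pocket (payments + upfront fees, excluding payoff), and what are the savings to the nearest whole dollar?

Loan A: at 6.35% the monthly rate is 0.0052917, so the payment is 18,750 × 0.0052917 / (1 − 1.0052917^−240) = $138.14.
Loan B: at 8.20% the monthly rate is 0.0068333, so the payment is 18,750 × 0.0068333 / (1 − 1.0068333^−240) = $159.17.
Over 180 months: Loan A costs 180 × $138.14 + $375.00 = $25,240.20; Loan B costs 180 × $159.17 + $250.00 = $28,900.60.
Loan A is cheaper by $28,900.60 − $25,240.20 = $3,660.40.

Loan A by $3,660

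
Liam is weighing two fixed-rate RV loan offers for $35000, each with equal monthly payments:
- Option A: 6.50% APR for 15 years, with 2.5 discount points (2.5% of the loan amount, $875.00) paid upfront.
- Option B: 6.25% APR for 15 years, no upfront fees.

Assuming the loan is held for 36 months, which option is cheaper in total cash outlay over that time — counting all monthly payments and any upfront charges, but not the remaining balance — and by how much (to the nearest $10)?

Option B by $1,050

Option A: at 6.50% the monthly rate is 0.0054167, so the payment is 35,000 × 0.0054167 / (1 − 1.0054167^−180) = $304.89.
Option B: at 6.25% the monthly rate is 0.0052083, so the payment is 35,000 × 0.0052083 / (1 − 1.0052083^−180) = $300.10.
Over 36 months: Option A costs 36 × $304.89 + $875.00 = $11,851.04; Option B costs 36 × $300.10 = $10,803.60.
Option B is cheaper by $11,851.04 − $10,803.60 = $1,047.44.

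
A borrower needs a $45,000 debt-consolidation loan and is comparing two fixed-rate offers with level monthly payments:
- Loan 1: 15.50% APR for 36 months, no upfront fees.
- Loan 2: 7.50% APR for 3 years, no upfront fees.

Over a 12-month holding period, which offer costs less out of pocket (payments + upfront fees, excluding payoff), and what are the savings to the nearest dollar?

Loan 2 by $2,054

Loan 1: at 15.50% the monthly rate is 0.0129167, so the payment is 45,000 × 0.0129167 / (1 − 1.0129167^−36) = $1,570.98.
Loan 2: at 7.50% the monthly rate is 0.0062500, so the payment is 45,000 × 0.0062500 / (1 − 1.0062500^−36) = $1,399.78.
Over 12 months: Loan 1 costs 12 × $1,570.98 = $18,851.76; Loan 2 costs 12 × $1,399.78 = $16,797.36.
Loan 2 is cheaper by $18,851.76 − $16,797.36 = $2,054.40.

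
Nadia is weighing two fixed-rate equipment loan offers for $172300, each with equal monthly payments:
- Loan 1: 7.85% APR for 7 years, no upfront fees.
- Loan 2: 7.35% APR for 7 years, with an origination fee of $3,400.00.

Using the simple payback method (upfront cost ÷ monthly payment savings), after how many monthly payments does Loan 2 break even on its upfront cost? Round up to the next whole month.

Loan 1: at 7.85% the monthly rate is 0.0065417, so the payment is 172,300 × 0.0065417 / (1 − 1.0065417^−84) = $2,672.65.
Loan 2: monthly rate = 7.35%/12 = 0.0061250; payment = 172,300 × 0.0061250 / (1 − (1+0.0061250)^−84) = $2,630.05.
Monthly savings = $2,672.65 − $2,630.05 = $42.60.
Break-even = $3,400.00 / $42.60 = 79.81 → 80 months.

80 months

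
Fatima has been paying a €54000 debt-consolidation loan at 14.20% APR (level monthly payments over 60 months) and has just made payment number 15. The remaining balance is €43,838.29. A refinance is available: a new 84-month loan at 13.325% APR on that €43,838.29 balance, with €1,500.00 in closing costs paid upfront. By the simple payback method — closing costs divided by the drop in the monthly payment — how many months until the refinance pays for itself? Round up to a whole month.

Current payment = 54,000 × 14.2%/12 / (1 − (1+0.0118333)^−60) = €1,262.09.
Refinanced payment = 43,838.29 × 0.0111042 / (1 − (1+0.0111042)^−84) = €805.27.
Monthly savings = €1,262.09 − €805.27 = €456.82.
Break-even = €1,500.00 / €456.82 = 3.28 → 4 months.

4 months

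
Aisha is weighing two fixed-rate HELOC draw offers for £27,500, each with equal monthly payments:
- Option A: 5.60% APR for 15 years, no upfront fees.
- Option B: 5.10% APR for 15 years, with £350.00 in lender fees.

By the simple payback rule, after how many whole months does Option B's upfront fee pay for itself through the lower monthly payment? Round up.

Option A: monthly rate = 5.6%/12 = 0.0046667; payment = 27,500 × 0.0046667 / (1 − (1+0.0046667)^−180) = £226.16.
Option B: at 5.10% the monthly rate is 0.0042500, so the payment is 27,500 × 0.0042500 / (1 − 1.0042500^−180) = £218.90.
Monthly savings = £226.16 − £218.90 = £7.26.
Break-even = £350.00 / £7.26 = 48.21 → 49 months.

49 months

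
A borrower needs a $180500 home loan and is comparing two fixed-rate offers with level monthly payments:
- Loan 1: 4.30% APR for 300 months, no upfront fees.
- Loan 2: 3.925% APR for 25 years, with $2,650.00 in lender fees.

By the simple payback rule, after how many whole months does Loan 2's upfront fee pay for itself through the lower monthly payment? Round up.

Loan 1: monthly rate = 4.3%/12 = 0.0035833; payment = 180,500 × 0.0035833 / (1 − (1+0.0035833)^−300) = $982.90.
Loan 2: monthly rate = 3.925%/12 = 0.0032708; payment = 180,500 × 0.0032708 / (1 − (1+0.0032708)^−300) = $945.29.
Monthly savings = $982.90 − $945.29 = $37.61.
Break-even = $2,650.00 / $37.61 = 70.46 → 71 months.

71 months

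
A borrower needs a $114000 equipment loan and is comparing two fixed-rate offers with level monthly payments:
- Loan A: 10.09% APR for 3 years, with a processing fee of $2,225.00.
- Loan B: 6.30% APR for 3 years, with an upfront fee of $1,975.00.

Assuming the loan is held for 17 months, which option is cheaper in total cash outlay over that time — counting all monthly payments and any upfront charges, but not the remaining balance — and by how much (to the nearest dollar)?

Loan B by $3,644

Loan A: monthly rate = 10.09%/12 = 0.0084083; payment = 114,000 × 0.0084083 / (1 − (1+0.0084083)^−36) = $3,683.28.
Loan B: at 6.30% the monthly rate is 0.0052500, so the payment is 114,000 × 0.0052500 / (1 − 1.0052500^−36) = $3,483.62.
Over 17 months: Loan A costs 17 × $3,683.28 + $2,225.00 = $64,840.76; Loan B costs 17 × $3,483.62 + $1,975.00 = $61,196.54.
Loan B is cheaper by $64,840.76 − $61,196.54 = $3,644.22.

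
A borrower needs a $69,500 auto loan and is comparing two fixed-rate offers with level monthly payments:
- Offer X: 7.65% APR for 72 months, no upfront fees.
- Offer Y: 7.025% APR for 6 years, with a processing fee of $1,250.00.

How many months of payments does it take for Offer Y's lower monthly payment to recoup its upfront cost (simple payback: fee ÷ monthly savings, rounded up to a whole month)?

60 months

Offer X: at 7.65% the monthly rate is 0.0063750, so the payment is 69,500 × 0.0063750 / (1 − 1.0063750^−72) = $1,206.72.
Offer Y: at 7.025% the monthly rate is 0.0058542, so the payment is 69,500 × 0.0058542 / (1 − 1.0058542^−72) = $1,185.74.
Monthly savings = $1,206.72 − $1,185.74 = $20.98.
Break-even = $1,250.00 / $20.98 = 59.58 → 60 months.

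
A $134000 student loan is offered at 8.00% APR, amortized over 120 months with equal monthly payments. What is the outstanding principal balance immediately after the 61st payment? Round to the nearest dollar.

$79,090

With monthly rate i = 8%/12 = 0.0066667, the balance after k of n payments is P · [(1+i)^n − (1+i)^k] / [(1+i)^n − 1].
(1+0.0066667)^120 = 2.21964023 and (1+0.0066667)^61 = 1.49977801, so the balance is 134,000 × (2.21964023 − 1.49977801) / (2.21964023 − 1) = $79,090.16.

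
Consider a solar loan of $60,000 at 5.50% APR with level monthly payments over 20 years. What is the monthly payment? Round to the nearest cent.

Monthly rate = 5.5%/12 = 0.0045833; payment = 60,000 × 0.0045833 / (1 − (1+0.0045833)^−240) = $412.73.

$412.73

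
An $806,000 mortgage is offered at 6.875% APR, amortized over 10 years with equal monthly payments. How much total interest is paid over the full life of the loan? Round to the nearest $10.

$310,780

Monthly rate = 6.875%/12 = 0.0057292; payment = 806,000 × 0.0057292 / (1 − (1+0.0057292)^−120) = $9,306.50.
Total paid = 120 × $9,306.50 = $1,116,780.00; interest = $1,116,780.00 − $806,000 = $310,780.00.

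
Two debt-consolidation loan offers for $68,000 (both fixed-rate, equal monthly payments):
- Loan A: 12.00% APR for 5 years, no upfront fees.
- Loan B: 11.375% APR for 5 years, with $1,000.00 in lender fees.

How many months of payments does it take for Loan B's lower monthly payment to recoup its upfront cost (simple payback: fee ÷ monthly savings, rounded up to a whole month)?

47 months

Loan A: at 12.00% the monthly rate is 0.0100000, so the payment is 68,000 × 0.0100000 / (1 − 1.0100000^−60) = $1,512.62.
Loan B: monthly rate = 11.375%/12 = 0.0094792; payment = 68,000 × 0.0094792 / (1 − (1+0.0094792)^−60) = $1,491.23.
Monthly savings = $1,512.62 − $1,491.23 = $21.39.
Break-even = $1,000.00 / $21.39 = 46.75 → 47 months.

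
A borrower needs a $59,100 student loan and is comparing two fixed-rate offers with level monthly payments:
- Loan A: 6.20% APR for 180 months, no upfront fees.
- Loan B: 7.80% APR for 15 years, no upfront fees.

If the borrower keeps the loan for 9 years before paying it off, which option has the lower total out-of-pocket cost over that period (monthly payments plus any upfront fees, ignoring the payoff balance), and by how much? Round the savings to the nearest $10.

Loan A by $5,710

Loan A: monthly rate = 6.2%/12 = 0.0051667; payment = 59,100 × 0.0051667 / (1 − (1+0.0051667)^−180) = $505.13.
Loan B: at 7.80% the monthly rate is 0.0065000, so the payment is 59,100 × 0.0065000 / (1 − 1.0065000^−180) = $557.99.
Over 108 months: Loan A costs 108 × $505.13 = $54,554.04; Loan B costs 108 × $557.99 = $60,262.92.
Loan A is cheaper by $60,262.92 − $54,554.04 = $5,708.88.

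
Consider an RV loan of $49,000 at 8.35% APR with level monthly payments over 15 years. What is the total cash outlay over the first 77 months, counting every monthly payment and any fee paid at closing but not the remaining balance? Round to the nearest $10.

At 8.35% the monthly rate is 0.0069583, so the payment is 49,000 × 0.0069583 / (1 − 1.0069583^−180) = $478.22.
Total outlay = 77 × $478.22 = $36,822.94.

$36,820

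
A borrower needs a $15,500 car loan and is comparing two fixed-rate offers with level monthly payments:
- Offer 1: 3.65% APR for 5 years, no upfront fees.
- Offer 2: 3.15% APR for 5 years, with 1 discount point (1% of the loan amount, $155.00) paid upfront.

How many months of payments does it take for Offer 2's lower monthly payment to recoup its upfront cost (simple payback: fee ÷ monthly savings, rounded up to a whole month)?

Offer 1: at 3.65% the monthly rate is 0.0030417, so the payment is 15,500 × 0.0030417 / (1 − 1.0030417^−60) = $283.01.
Offer 2: at 3.15% the monthly rate is 0.0026250, so the payment is 15,500 × 0.0026250 / (1 − 1.0026250^−60) = $279.55.
Monthly savings = $283.01 − $279.55 = $3.46.
Break-even = $155.00 / $3.46 = 44.80 → 45 months.

45 months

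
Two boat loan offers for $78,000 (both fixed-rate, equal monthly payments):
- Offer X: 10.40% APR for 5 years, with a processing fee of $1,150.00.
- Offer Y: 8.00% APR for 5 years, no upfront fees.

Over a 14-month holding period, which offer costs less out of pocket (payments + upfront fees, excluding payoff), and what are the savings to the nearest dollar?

Offer Y by $2,425

Offer X: at 10.40% the monthly rate is 0.0086667, so the payment is 78,000 × 0.0086667 / (1 − 1.0086667^−60) = $1,672.66.
Offer Y: monthly rate = 8%/12 = 0.0066667; payment = 78,000 × 0.0066667 / (1 − (1+0.0066667)^−60) = $1,581.56.
Over 14 months: Offer X costs 14 × $1,672.66 + $1,150.00 = $24,567.24; Offer Y costs 14 × $1,581.56 = $22,141.84.
Offer Y is cheaper by $24,567.24 − $22,141.84 = $2,425.40.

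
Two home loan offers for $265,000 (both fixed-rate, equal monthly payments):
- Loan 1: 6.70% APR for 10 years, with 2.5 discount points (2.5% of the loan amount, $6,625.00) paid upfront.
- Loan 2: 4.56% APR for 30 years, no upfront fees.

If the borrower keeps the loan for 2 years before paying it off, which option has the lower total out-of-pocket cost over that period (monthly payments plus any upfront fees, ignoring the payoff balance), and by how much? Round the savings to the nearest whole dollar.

Loan 1: at 6.70% the monthly rate is 0.0055833, so the payment is 265,000 × 0.0055833 / (1 − 1.0055833^−120) = $3,036.06.
Loan 2: at 4.56% the monthly rate is 0.0038000, so the payment is 265,000 × 0.0038000 / (1 − 1.0038000^−360) = $1,352.18.
Over 24 months: Loan 1 costs 24 × $3,036.06 + $6,625.00 = $79,490.44; Loan 2 costs 24 × $1,352.18 = $32,452.32.
Loan 2 is cheaper by $79,490.44 − $32,452.32 = $47,038.12.

Loan 2 by $47,038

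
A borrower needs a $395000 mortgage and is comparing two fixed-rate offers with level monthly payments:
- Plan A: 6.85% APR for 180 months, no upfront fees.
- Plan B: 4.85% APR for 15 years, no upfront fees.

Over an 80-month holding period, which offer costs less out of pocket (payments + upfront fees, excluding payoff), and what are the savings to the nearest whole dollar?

Plan A: at 6.85% the monthly rate is 0.0057083, so the payment is 395,000 × 0.0057083 / (1 − 1.0057083^−180) = $3,517.33.
Plan B: at 4.85% the monthly rate is 0.0040417, so the payment is 395,000 × 0.0040417 / (1 − 1.0040417^−180) = $3,092.86.
Over 80 months: Plan A costs 80 × $3,517.33 = $281,386.40; Plan B costs 80 × $3,092.86 = $247,428.80.
Plan B is cheaper by $281,386.40 − $247,428.80 = $33,957.60.

Plan B by $33,958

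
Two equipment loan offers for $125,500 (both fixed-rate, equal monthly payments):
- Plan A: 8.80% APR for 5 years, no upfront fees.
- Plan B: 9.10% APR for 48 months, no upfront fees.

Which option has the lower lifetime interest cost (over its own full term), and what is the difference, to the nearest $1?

Plan B by $5,387

Plan A: at 8.80% the monthly rate is 0.0073333, so the payment is 125,500 × 0.0073333 / (1 − 1.0073333^−60) = $2,593.01.
Total interest on Plan A = 60 × $2,593.01 − $125,500 = $30,080.60.
Plan B: at 9.10% the monthly rate is 0.0075833, so the payment is 125,500 × 0.0075833 / (1 − 1.0075833^−48) = $3,129.04.
Total interest on Plan B = 48 × $3,129.04 − $125,500 = $24,693.92.
Plan B is lower by $5,386.68.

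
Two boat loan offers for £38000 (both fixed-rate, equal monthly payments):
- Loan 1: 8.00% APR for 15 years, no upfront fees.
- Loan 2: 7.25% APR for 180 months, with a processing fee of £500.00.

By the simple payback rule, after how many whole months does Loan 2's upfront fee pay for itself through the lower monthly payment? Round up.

Loan 1: monthly rate = 8%/12 = 0.0066667; payment = 38,000 × 0.0066667 / (1 − (1+0.0066667)^−180) = £363.15.
Loan 2: at 7.25% the monthly rate is 0.0060417, so the payment is 38,000 × 0.0060417 / (1 − 1.0060417^−180) = £346.89.
Monthly savings = £363.15 − £346.89 = £16.26.
Break-even = £500.00 / £16.26 = 30.75 → 31 months.

31 months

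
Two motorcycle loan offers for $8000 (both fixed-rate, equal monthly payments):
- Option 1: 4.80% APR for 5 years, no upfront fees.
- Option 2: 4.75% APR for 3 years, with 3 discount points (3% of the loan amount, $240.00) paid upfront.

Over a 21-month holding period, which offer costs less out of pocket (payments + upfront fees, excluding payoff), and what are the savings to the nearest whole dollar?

Option 1: monthly rate = 4.8%/12 = 0.0040000; payment = 8,000 × 0.0040000 / (1 − (1+0.0040000)^−60) = $150.24.
Option 2: monthly rate = 4.75%/12 = 0.0039583; payment = 8,000 × 0.0039583 / (1 − (1+0.0039583)^−36) = $238.87.
Over 21 months: Option 1 costs 21 × $150.24 = $3,155.04; Option 2 costs 21 × $238.87 + $240.00 = $5,256.27.
Option 1 is cheaper by $5,256.27 − $3,155.04 = $2,101.23.

Option 1 by $2,101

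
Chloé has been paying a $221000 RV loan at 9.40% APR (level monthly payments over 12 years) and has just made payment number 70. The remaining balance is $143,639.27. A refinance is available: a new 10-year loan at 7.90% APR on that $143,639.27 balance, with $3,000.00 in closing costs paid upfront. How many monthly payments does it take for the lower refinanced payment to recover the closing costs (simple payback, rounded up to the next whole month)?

4 months

Current payment = 221,000 × 9.4%/12 / (1 − (1+0.0078333)^−144) = $2,565.09.
Refinanced payment = 143,639.27 × 0.0065833 / (1 − (1+0.0065833)^−120) = $1,735.16.
Monthly savings = $2,565.09 − $1,735.16 = $829.93.
Break-even = $3,000.00 / $829.93 = 3.61 → 4 months.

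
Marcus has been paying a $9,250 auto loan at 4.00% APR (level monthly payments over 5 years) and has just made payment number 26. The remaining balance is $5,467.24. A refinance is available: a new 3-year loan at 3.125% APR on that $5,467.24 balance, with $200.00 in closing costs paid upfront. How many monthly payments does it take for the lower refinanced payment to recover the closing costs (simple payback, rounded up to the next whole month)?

19 months

Current payment = 9,250 × 4%/12 / (1 − (1+0.0033333)^−60) = $170.35.
Refinanced payment = 5,467.24 × 0.0026042 / (1 − (1+0.0026042)^−36) = $159.30.
Monthly savings = $170.35 − $159.30 = $11.05.
Break-even = $200.00 / $11.05 = 18.10 → 19 months.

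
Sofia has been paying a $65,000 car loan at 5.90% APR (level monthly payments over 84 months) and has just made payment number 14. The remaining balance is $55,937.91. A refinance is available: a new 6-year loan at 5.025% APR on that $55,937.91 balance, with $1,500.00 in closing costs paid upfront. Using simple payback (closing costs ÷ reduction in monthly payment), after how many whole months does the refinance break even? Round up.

34 months

Current payment = 65,000 × 5.9%/12 / (1 − (1+0.0049167)^−84) = $946.44.
Refinanced payment = 55,937.91 × 0.0041875 / (1 − (1+0.0041875)^−72) = $901.53.
Monthly savings = $946.44 − $901.53 = $44.91.
Break-even = $1,500.00 / $44.91 = 33.40 → 34 months.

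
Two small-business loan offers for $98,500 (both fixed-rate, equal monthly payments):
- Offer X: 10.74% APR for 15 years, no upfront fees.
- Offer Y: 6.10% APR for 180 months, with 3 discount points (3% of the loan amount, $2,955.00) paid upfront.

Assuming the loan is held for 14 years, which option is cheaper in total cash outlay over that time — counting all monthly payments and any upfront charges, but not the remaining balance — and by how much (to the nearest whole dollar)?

Offer Y by $41,899

Offer X: monthly rate = 10.74%/12 = 0.0089500; payment = 98,500 × 0.0089500 / (1 − (1+0.0089500)^−180) = $1,103.52.
Offer Y: monthly rate = 6.1%/12 = 0.0050833; payment = 98,500 × 0.0050833 / (1 − (1+0.0050833)^−180) = $836.53.
Over 168 months: Offer X costs 168 × $1,103.52 = $185,391.36; Offer Y costs 168 × $836.53 + $2,955.00 = $143,492.04.
Offer Y is cheaper by $185,391.36 − $143,492.04 = $41,899.32.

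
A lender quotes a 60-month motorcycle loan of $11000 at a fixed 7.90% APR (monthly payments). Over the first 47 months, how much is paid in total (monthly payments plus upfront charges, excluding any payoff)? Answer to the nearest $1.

$10,458

Monthly rate = 7.9%/12 = 0.0065833; payment = 11,000 × 0.0065833 / (1 − (1+0.0065833)^−60) = $222.51.
Total outlay = 47 × $222.51 = $10,457.97.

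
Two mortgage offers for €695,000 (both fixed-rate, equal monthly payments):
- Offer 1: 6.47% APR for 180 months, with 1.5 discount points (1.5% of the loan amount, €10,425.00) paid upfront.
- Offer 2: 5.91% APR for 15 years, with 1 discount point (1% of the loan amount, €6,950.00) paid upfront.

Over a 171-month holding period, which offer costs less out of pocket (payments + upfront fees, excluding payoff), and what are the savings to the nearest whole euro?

Offer 2 by €39,671

Offer 1: at 6.47% the monthly rate is 0.0053917, so the payment is 695,000 × 0.0053917 / (1 − 1.0053917^−180) = €6,042.74.
Offer 2: monthly rate = 5.91%/12 = 0.0049250; payment = 695,000 × 0.0049250 / (1 − (1+0.0049250)^−180) = €5,831.07.
Over 171 months: Offer 1 costs 171 × €6,042.74 + €10,425.00 = €1,043,733.54; Offer 2 costs 171 × €5,831.07 + €6,950.00 = €1,004,062.97.
Offer 2 is cheaper by €1,043,733.54 − €1,004,062.97 = €39,670.57.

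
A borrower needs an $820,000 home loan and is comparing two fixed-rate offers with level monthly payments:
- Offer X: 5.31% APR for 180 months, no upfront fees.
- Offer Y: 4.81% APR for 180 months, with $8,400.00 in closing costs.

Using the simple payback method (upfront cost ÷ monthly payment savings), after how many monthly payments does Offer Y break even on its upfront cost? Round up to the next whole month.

40 months

Offer X: monthly rate = 5.31%/12 = 0.0044250; payment = 820,000 × 0.0044250 / (1 − (1+0.0044250)^−180) = $6,617.70.
Offer Y: monthly rate = 4.81%/12 = 0.0040083; payment = 820,000 × 0.0040083 / (1 − (1+0.0040083)^−180) = $6,403.64.
Monthly savings = $6,617.70 − $6,403.64 = $214.06.
Break-even = $8,400.00 / $214.06 = 39.24 → 40 months.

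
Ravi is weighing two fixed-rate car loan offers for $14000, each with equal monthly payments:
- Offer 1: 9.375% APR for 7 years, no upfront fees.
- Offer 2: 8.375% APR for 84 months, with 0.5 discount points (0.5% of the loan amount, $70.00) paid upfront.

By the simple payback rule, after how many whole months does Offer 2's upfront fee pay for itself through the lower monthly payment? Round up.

10 months

Offer 1: monthly rate = 9.375%/12 = 0.0078125; payment = 14,000 × 0.0078125 / (1 − (1+0.0078125)^−84) = $227.92.
Offer 2: at 8.375% the monthly rate is 0.0069792, so the payment is 14,000 × 0.0069792 / (1 − 1.0069792^−84) = $220.83.
Monthly savings = $227.92 − $220.83 = $7.09.
Break-even = $70.00 / $7.09 = 9.87 → 10 months.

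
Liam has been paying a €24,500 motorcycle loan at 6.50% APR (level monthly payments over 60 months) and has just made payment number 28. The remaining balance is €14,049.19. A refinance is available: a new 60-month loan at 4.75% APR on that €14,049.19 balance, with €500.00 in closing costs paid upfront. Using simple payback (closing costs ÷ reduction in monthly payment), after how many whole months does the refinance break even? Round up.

3 months

Current payment = 24,500 × 6.5%/12 / (1 − (1+0.0054167)^−60) = €479.37.
Refinanced payment = 14,049.19 × 0.0039583 / (1 − (1+0.0039583)^−60) = €263.52.
Monthly savings = €479.37 − €263.52 = €215.85.
Break-even = €500.00 / €215.85 = 2.32 → 3 months.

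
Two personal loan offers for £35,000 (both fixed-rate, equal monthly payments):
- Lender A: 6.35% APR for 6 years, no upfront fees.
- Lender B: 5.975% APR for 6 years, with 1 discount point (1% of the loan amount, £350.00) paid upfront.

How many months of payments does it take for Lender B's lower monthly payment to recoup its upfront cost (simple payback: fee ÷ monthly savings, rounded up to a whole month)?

57 months

Lender A: monthly rate = 6.35%/12 = 0.0052917; payment = 35,000 × 0.0052917 / (1 − (1+0.0052917)^−72) = £585.85.
Lender B: monthly rate = 5.975%/12 = 0.0049792; payment = 35,000 × 0.0049792 / (1 − (1+0.0049792)^−72) = £579.64.
Monthly savings = £585.85 − £579.64 = £6.21.
Break-even = £350.00 / £6.21 = 56.36 → 57 months.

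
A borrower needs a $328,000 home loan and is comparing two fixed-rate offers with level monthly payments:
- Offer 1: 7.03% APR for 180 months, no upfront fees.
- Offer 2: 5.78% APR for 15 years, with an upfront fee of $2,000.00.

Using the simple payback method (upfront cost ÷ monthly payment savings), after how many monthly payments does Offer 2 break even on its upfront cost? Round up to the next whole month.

Offer 1: at 7.03% the monthly rate is 0.0058583, so the payment is 328,000 × 0.0058583 / (1 − 1.0058583^−180) = $2,953.66.
Offer 2: monthly rate = 5.78%/12 = 0.0048167; payment = 328,000 × 0.0048167 / (1 − (1+0.0048167)^−180) = $2,729.02.
Monthly savings = $2,953.66 − $2,729.02 = $224.64.
Break-even = $2,000.00 / $224.64 = 8.90 → 9 months.

9 months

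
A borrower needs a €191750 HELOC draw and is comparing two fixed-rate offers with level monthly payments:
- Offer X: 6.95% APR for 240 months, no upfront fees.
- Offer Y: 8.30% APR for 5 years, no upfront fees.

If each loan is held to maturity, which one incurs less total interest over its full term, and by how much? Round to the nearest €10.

Offer X: at 6.95% the monthly rate is 0.0057917, so the payment is 191,750 × 0.0057917 / (1 − 1.0057917^−240) = €1,480.89.
Total interest on Offer X = 240 × €1,480.89 − €191,750 = €163,663.60.
Offer Y: at 8.30% the monthly rate is 0.0069167, so the payment is 191,750 × 0.0069167 / (1 − 1.0069167^−60) = €3,915.59.
Total interest on Offer Y = 60 × €3,915.59 − €191,750 = €43,185.40.
Offer Y is lower by €120,478.20.

Offer Y by €120,480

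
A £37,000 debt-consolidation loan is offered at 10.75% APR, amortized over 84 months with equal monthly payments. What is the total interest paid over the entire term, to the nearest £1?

£15,809

At 10.75% the monthly rate is 0.0089583, so the payment is 37,000 × 0.0089583 / (1 − 1.0089583^−84) = £628.68.
Total paid = 84 × £628.68 = £52,809.12; interest = £52,809.12 − £37,000 = £15,809.12.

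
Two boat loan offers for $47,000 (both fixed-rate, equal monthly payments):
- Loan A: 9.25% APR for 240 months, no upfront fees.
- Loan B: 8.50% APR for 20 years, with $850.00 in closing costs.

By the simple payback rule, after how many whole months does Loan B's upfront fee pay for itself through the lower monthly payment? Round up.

Loan A: monthly rate = 9.25%/12 = 0.0077083; payment = 47,000 × 0.0077083 / (1 − (1+0.0077083)^−240) = $430.46.
Loan B: at 8.50% the monthly rate is 0.0070833, so the payment is 47,000 × 0.0070833 / (1 − 1.0070833^−240) = $407.88.
Monthly savings = $430.46 − $407.88 = $22.58.
Break-even = $850.00 / $22.58 = 37.64 → 38 months.

38 months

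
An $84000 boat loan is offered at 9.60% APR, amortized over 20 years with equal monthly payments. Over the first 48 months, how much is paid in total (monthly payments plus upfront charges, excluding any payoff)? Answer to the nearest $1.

$37,847

At 9.60% the monthly rate is 0.0080000, so the payment is 84,000 × 0.0080000 / (1 − 1.0080000^−240) = $788.48.
Total outlay = 48 × $788.48 = $37,847.04.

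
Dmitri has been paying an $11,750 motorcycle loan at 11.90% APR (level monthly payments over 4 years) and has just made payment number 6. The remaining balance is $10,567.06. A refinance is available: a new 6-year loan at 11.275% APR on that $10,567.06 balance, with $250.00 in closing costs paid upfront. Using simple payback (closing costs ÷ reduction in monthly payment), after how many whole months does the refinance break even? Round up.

Current payment = 11,750 × 11.9%/12 / (1 − (1+0.0099167)^−48) = $308.85.
Refinanced payment = 10,567.06 × 0.0093958 / (1 − (1+0.0093958)^−72) = $202.63.
Monthly savings = $308.85 − $202.63 = $106.22.
Break-even = $250.00 / $106.22 = 2.35 → 3 months.

3 months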